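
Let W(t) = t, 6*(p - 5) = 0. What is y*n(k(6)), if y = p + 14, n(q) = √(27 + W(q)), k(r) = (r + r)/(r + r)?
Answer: 38*√7 ≈ 100.54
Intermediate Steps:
p = 5 (p = 5 + (⅙)*0 = 5 + 0 = 5)
k(r) = 1 (k(r) = (2*r)/((2*r)) = (2*r)*(1/(2*r)) = 1)
n(q) = √(27 + q)
y = 19 (y = 5 + 14 = 19)
y*n(k(6)) = 19*√(27 + 1) = 19*√28 = 19*(2*√7) = 38*√7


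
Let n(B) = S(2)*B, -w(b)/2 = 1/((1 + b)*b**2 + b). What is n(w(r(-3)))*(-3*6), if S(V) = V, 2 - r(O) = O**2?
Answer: -72/301 ≈ -0.23920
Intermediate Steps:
r(O) = 2 - O**2
w(b) = -2/(b + b**2*(1 + b)) (w(b) = -2/((1 + b)*b**2 + b) = -2/(b**2*(1 + b) + b) = -2/(b + b**2*(1 + b)))
n(B) = 2*B
n(w(r(-3)))*(-3*6) = (2*(-2/((2 - 1*(-3)**2)*(1 + (2 - 1*(-3)**2) + (2 - 1*(-3)**2)**2))))*(-3*6) = (2*(-2/((2 - 1*9)*(1 + (2 - 1*9) + (2 - 1*9)**2))))*(-18) = (2*(-2/((2 - 9)*(1 + (2 - 9) + (2 - 9)**2))))*(-18) = (2*(-2/(-7*(1 - 7 + (-7)**2))))*(-18) = (2*(-2*(-1/7)/(1 - 7 + 49)))*(-18) = (2*(-2*(-1/7)/43))*(-18) = (2*(-2*(-1/7)*1/43))*(-18) = (2*(2/301))*(-18) = (4/301)*(-18) = -72/301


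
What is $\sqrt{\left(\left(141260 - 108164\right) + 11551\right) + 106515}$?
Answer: $\sqrt{151162} \approx 388.8$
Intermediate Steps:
$\sqrt{\left(\left(141260 - 108164\right) + 11551\right) + 106515} = \sqrt{\left(33096 + 11551\right) + 106515} = \sqrt{44647 + 106515} = \sqrt{151162}$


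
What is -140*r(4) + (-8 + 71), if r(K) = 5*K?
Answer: -2737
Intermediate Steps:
-140*r(4) + (-8 + 71) = -700*4 + (-8 + 71) = -140*20 + 63 = -2800 + 63 = -2737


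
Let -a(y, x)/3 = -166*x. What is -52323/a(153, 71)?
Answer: -17441/11786 ≈ -1.4798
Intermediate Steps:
a(y, x) = 498*x (a(y, x) = -(-498)*x = 498*x)
-52323/a(153, 71) = -52323/(498*71) = -52323/35358 = -52323*1/35358 = -17441/11786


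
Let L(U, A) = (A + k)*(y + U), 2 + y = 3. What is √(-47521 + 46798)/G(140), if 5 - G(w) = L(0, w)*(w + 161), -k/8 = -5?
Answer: -I*√723/54175 ≈ -0.00049633*I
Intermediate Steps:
y = 1 (y = -2 + 3 = 1)
k = 40 (k = -8*(-5) = 40)
L(U, A) = (1 + U)*(40 + A) (L(U, A) = (A + 40)*(1 + U) = (40 + A)*(1 + U) = (1 + U)*(40 + A))
G(w) = 5 - (40 + w)*(161 + w) (G(w) = 5 - (40 + w + 40*0 + w*0)*(w + 161) = 5 - (40 + w + 0 + 0)*(161 + w) = 5 - (40 + w)*(161 + w))
√(-47521 + 46798)/G(140) = √(-47521 + 46798)/(-6435 - 1*140² - 201*140) = √(-723)/(-6435 - 1*19600 - 28140) = (I*√723)/(-6435 - 19600 - 28140) = (I*√723)/(-54175) = (I*√723)*(-1/54175) = -I*√723/54175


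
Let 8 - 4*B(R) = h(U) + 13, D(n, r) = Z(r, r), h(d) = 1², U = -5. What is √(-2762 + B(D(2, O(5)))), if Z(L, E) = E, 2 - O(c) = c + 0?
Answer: I*√11054/2 ≈ 52.569*I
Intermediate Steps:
O(c) = 2 - c (O(c) = 2 - (c + 0) = 2 - c)
h(d) = 1
D(n, r) = r
B(R) = -3/2 (B(R) = 2 - (1 + 13)/4 = 2 - ¼*14 = 2 - 7/2 = -3/2)
√(-2762 + B(D(2, O(5)))) = √(-2762 - 3/2) = √(-5527/2) = I*√11054/2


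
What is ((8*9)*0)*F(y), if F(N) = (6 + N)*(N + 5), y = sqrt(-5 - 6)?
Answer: 0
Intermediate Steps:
y = I*sqrt(11) (y = sqrt(-11) = I*sqrt(11) ≈ 3.3166*I)
F(N) = (5 + N)*(6 + N) (F(N) = (6 + N)*(5 + N) = (5 + N)*(6 + N))
((8*9)*0)*F(y) = ((8*9)*0)*(30 + (I*sqrt(11))**2 + 11*(I*sqrt(11))) = (72*0)*(30 - 11 + 11*I*sqrt(11)) = 0*(19 + 11*I*sqrt(11)) = 0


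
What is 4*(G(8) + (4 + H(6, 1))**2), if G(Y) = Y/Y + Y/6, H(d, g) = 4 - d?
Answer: 76/3 ≈ 25.333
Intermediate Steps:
G(Y) = 1 + Y/6 (G(Y) = 1 + Y*(1/6) = 1 + Y/6)
4*(G(8) + (4 + H(6, 1))**2) = 4*((1 + (1/6)*8) + (4 + (4 - 1*6))**2) = 4*((1 + 4/3) + (4 + (4 - 6))**2) = 4*(7/3 + (4 - 2)**2) = 4*(7/3 + 2**2) = 4*(7/3 + 4) = 4*(19/3) = 76/3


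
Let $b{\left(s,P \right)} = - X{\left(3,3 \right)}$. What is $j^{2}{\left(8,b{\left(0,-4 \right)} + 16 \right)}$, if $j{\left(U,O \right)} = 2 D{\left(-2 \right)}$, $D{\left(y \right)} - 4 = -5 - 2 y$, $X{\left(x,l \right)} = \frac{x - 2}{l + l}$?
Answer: $36$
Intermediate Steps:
$X{\left(x,l \right)} = \frac{-2 + x}{2 l}$
$D{\left(y \right)} = -1 - 2 y$ ($D{\left(y \right)} = 4 - \left(5 + 2 y\right) = -1 - 2 y$)
$b{\left(s,P \right)} = - \frac{1}{6}$ ($b{\left(s,P \right)} = - \frac{-2 + 3}{2 \cdot 3} = - \frac{1}{2 \cdot 3} = \left(-1\right) \frac{1}{6} = - \frac{1}{6}$)
$j{\left(U,O \right)} = 6$ ($j{\left(U,O \right)} = 2 \left(-1 - -4\right) = 2 \left(-1 + 4\right) = 2 \cdot 3 = 6$)
$j^{2}{\left(8,b{\left(0,-4 \right)} + 16 \right)} = 6^{2} = 36$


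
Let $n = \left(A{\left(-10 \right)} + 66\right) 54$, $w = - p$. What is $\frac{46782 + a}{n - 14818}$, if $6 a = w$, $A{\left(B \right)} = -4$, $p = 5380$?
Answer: $- \frac{68828}{17205} \approx -4.0005$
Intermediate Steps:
$w = -5380$ ($w = \left(-1\right) 5380 = -5380$)
$a = - \frac{2690}{3}$ ($a = \frac{1}{6} \left(-5380\right) = - \frac{2690}{3} \approx -896.67$)
$n = 3348$ ($n = \left(-4 + 66\right) 54 = 62 \cdot 54 = 3348$)
$\frac{46782 + a}{n - 14818} = \frac{46782 - \frac{2690}{3}}{3348 - 14818} = \frac{137656}{3 \left(-11470\right)} = \frac{137656}{3} \left(- \frac{1}{11470}\right) = - \frac{68828}{17205}$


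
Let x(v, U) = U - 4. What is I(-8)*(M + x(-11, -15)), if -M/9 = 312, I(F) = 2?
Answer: -5654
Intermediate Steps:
x(v, U) = -4 + U
M = -2808 (M = -9*312 = -2808)
I(-8)*(M + x(-11, -15)) = 2*(-2808 + (-4 - 15)) = 2*(-2808 - 19) = 2*(-2827) = -5654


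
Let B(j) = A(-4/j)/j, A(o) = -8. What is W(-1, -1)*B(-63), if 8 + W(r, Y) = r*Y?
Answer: -8/9 ≈ -0.88889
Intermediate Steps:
W(r, Y) = -8 + Y*r (W(r, Y) = -8 + r*Y = -8 + Y*r)
B(j) = -8/j
W(-1, -1)*B(-63) = (-8 - 1*(-1))*(-8/(-63)) = (-8 + 1)*(-8*(-1/63)) = -7*8/63 = -8/9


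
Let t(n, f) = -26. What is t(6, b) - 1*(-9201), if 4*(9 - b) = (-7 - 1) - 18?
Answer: 9175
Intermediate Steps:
b = 31/2 (b = 9 - ((-7 - 1) - 18)/4 = 9 - (-8 - 18)/4 = 9 - ¼*(-26) = 9 + 13/2 = 31/2 ≈ 15.500)
t(6, b) - 1*(-9201) = -26 - 1*(-9201) = -26 + 9201 = 9175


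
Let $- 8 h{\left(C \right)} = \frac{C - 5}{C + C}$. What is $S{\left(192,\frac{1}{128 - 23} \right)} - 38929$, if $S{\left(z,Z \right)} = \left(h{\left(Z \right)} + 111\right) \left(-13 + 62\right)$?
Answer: $- \frac{127541}{4} \approx -31885.0$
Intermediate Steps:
$h{\left(C \right)} = - \frac{-5 + C}{16 C}$ ($h{\left(C \right)} = - \frac{\left(C - 5\right) \frac{1}{C + C}}{8} = - \frac{\left(-5 + C\right) \frac{1}{2 C}}{8} = - \frac{\frac{1}{2} \frac{1}{C} \left(-5 + C\right)}{8} = - \frac{-5 + C}{16 C}$)
$S{\left(z,Z \right)} = 5439 + \frac{49 \left(5 - Z\right)}{16 Z}$ ($S{\left(z,Z \right)} = \left(\frac{5 - Z}{16 Z} + 111\right) \left(-13 + 62\right) = \left(111 + \frac{5 - Z}{16 Z}\right) 49 = 5439 + \frac{49 \left(5 - Z\right)}{16 Z}$)
$S{\left(192,\frac{1}{128 - 23} \right)} - 38929 = \frac{245 \left(1 + \frac{355}{128 - 23}\right)}{16 \frac{1}{128 - 23}} - 38929 = \frac{245 \left(1 + \frac{355}{105}\right)}{16 \cdot \frac{1}{105}} - 38929 = \frac{245 \frac{1}{\frac{1}{105}} \left(1 + 355 \cdot \frac{1}{105}\right)}{16} - 38929 = \frac{245}{16} \cdot 105 \left(1 + \frac{71}{21}\right) - 38929 = \frac{245}{16} \cdot 105 \cdot \frac{92}{21} - 38929 = \frac{28175}{4} - 38929 = - \frac{127541}{4}$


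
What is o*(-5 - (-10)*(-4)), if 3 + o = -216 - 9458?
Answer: 435465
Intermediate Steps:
o = -9677 (o = -3 + (-216 - 9458) = -3 - 9674 = -9677)
o*(-5 - (-10)*(-4)) = -9677*(-5 - (-10)*(-4)) = -9677*(-5 - 1*40) = -9677*(-5 - 40) = -9677*(-45) = 435465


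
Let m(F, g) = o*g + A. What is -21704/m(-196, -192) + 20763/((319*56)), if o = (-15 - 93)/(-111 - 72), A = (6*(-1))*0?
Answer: 371788273/1929312 ≈ 192.71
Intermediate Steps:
A = 0 (A = -6*0 = 0)
o = 36/61 (o = -108/(-183) = -108*(-1/183) = 36/61 ≈ 0.59016)
m(F, g) = 36*g/61 (m(F, g) = 36*g/61 + 0 = 36*g/61)
-21704/m(-196, -192) + 20763/((319*56)) = -21704/((36/61)*(-192)) + 20763/((319*56)) = -21704/(-6912/61) + 20763/17864 = -21704*(-61/6912) + 20763*(1/17864) = 165493/864 + 20763/17864 = 371788273/1929312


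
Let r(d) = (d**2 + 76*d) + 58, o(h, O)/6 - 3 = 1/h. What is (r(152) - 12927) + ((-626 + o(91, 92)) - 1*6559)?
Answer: 1330426/91 ≈ 14620.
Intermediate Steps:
o(h, O) = 18 + 6/h
r(d) = 58 + d**2 + 76*d
(r(152) - 12927) + ((-626 + o(91, 92)) - 1*6559) = ((58 + 152**2 + 76*152) - 12927) + ((-626 + (18 + 6/91)) - 1*6559) = ((58 + 23104 + 11552) - 12927) + ((-626 + (18 + 6*(1/91))) - 6559) = (34714 - 12927) + ((-626 + (18 + 6/91)) - 6559) = 21787 + ((-626 + 1644/91) - 6559) = 21787 + (-55322/91 - 6559) = 21787 - 652191/91 = 1330426/91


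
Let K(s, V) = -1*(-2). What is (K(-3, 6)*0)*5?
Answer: 0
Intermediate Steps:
K(s, V) = 2
(K(-3, 6)*0)*5 = (2*0)*5 = 0*5 = 0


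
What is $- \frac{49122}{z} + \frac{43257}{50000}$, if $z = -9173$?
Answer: $\frac{2852896461}{458650000} \approx 6.2202$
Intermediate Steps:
$- \frac{49122}{z} + \frac{43257}{50000} = - \frac{49122}{-9173} + \frac{43257}{50000} = \left(-49122\right) \left(- \frac{1}{9173}\right) + 43257 \cdot \frac{1}{50000} = \frac{49122}{9173} + \frac{43257}{50000} = \frac{2852896461}{458650000}$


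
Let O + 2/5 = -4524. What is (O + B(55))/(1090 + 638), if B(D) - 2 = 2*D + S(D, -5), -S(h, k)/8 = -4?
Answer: -10951/4320 ≈ -2.5350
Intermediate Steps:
O = -22622/5 (O = -⅖ - 4524 = -22622/5 ≈ -4524.4)
S(h, k) = 32 (S(h, k) = -8*(-4) = 32)
B(D) = 34 + 2*D (B(D) = 2 + (2*D + 32) = 2 + (32 + 2*D) = 34 + 2*D)
(O + B(55))/(1090 + 638) = (-22622/5 + (34 + 2*55))/(1090 + 638) = (-22622/5 + (34 + 110))/1728 = (-22622/5 + 144)*(1/1728) = -21902/5*1/1728 = -10951/4320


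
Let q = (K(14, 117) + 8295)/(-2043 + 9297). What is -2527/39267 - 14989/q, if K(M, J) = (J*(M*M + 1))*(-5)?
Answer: 22952896432/22578525 ≈ 1016.6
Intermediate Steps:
K(M, J) = -5*J*(1 + M**2) (K(M, J) = (J*(M**2 + 1))*(-5) = (J*(1 + M**2))*(-5) = -5*J*(1 + M**2))
q = -575/39 (q = (-5*117*(1 + 14**2) + 8295)/(-2043 + 9297) = (-5*117*(1 + 196) + 8295)/7254 = (-5*117*197 + 8295)*(1/7254) = (-115245 + 8295)*(1/7254) = -106950*1/7254 = -575/39 ≈ -14.744)
-2527/39267 - 14989/q = -2527/39267 - 14989/(-575/39) = -2527*1/39267 - 14989*(-39/575) = -2527/39267 + 584571/575 = 22952896432/22578525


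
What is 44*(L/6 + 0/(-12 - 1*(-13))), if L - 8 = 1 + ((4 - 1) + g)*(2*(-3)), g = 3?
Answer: -198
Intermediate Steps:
L = -27 (L = 8 + (1 + ((4 - 1) + 3)*(2*(-3))) = 8 + (1 + (3 + 3)*(-6)) = 8 + (1 + 6*(-6)) = 8 + (1 - 36) = 8 - 35 = -27)
44*(L/6 + 0/(-12 - 1*(-13))) = 44*(-27/6 + 0/(-12 - 1*(-13))) = 44*(-27*1/6 + 0/(-12 + 13)) = 44*(-9/2 + 0/1) = 44*(-9/2 + 0*1) = 44*(-9/2 + 0) = 44*(-9/2) = -198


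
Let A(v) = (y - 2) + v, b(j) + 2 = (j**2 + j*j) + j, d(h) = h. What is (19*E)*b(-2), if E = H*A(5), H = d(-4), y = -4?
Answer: 304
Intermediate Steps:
b(j) = -2 + j + 2*j**2 (b(j) = -2 + ((j**2 + j*j) + j) = -2 + ((j**2 + j**2) + j) = -2 + (2*j**2 + j) = -2 + (j + 2*j**2) = -2 + j + 2*j**2)
A(v) = -6 + v (A(v) = (-4 - 2) + v = -6 + v)
H = -4
E = 4 (E = -4*(-6 + 5) = -4*(-1) = 4)
(19*E)*b(-2) = (19*4)*(-2 - 2 + 2*(-2)**2) = 76*(-2 - 2 + 2*4) = 76*(-2 - 2 + 8) = 76*4 = 304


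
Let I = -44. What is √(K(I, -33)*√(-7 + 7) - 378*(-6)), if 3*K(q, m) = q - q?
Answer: 18*√7 ≈ 47.624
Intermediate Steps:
K(q, m) = 0 (K(q, m) = (q - q)/3 = (⅓)*0 = 0)
√(K(I, -33)*√(-7 + 7) - 378*(-6)) = √(0*√(-7 + 7) - 378*(-6)) = √(0*√0 + 2268) = √(0*0 + 2268) = √(0 + 2268) = √2268 = 18*√7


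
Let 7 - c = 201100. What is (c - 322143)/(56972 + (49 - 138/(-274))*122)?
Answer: -2560119/308306 ≈ -8.3038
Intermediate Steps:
c = -201093 (c = 7 - 1*201100 = 7 - 201100 = -201093)
(c - 322143)/(56972 + (49 - 138/(-274))*122) = (-201093 - 322143)/(56972 + (49 - 138/(-274))*122) = -523236/(56972 + (49 - 138*(-1/274))*122) = -523236/(56972 + (49 + 69/137)*122) = -523236/(56972 + (6782/137)*122) = -523236/(56972 + 827404/137) = -523236/8632568/137 = -523236*137/8632568 = -2560119/308306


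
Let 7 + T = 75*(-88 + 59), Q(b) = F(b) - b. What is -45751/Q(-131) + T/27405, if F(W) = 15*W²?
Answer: -1815771527/7058048130 ≈ -0.25726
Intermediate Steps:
Q(b) = -b + 15*b² (Q(b) = 15*b² - b = -b + 15*b²)
T = -2182 (T = -7 + 75*(-88 + 59) = -7 + 75*(-29) = -7 - 2175 = -2182)
-45751/Q(-131) + T/27405 = -45751*(-1/(131*(-1 + 15*(-131)))) - 2182/27405 = -45751*(-1/(131*(-1 - 1965))) - 2182*1/27405 = -45751/((-131*(-1966))) - 2182/27405 = -45751/257546 - 2182/27405 = -1815771527/7058048130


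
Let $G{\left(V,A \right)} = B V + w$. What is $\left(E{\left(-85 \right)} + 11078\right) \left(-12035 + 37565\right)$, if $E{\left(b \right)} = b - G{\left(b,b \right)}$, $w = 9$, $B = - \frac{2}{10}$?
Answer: $279987510$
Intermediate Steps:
$B = - \frac{1}{5}$ ($B = \left(-2\right) \frac{1}{10} = - \frac{1}{5} \approx -0.2$)
$G{\left(V,A \right)} = 9 - \frac{V}{5}$ ($G{\left(V,A \right)} = - \frac{V}{5} + 9 = 9 - \frac{V}{5}$)
$E{\left(b \right)} = -9 + \frac{6 b}{5}$ ($E{\left(b \right)} = b - \left(9 - \frac{b}{5}\right) = b + \left(-9 + \frac{b}{5}\right) = -9 + \frac{6 b}{5}$)
$\left(E{\left(-85 \right)} + 11078\right) \left(-12035 + 37565\right) = \left(\left(-9 + \frac{6}{5} \left(-85\right)\right) + 11078\right) \left(-12035 + 37565\right) = \left(\left(-9 - 102\right) + 11078\right) 25530 = \left(-111 + 11078\right) 25530 = 10967 \cdot 25530 = 279987510$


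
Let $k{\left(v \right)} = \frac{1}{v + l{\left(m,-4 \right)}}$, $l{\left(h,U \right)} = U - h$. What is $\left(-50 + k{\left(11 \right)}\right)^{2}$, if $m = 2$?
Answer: $\frac{62001}{25} \approx 2480.0$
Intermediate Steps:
$k{\left(v \right)} = \frac{1}{-6 + v}$ ($k{\left(v \right)} = \frac{1}{v - 6} = \frac{1}{-6 + v}$)
$\left(-50 + k{\left(11 \right)}\right)^{2} = \left(-50 + \frac{1}{-6 + 11}\right)^{2} = \left(-50 + \frac{1}{5}\right)^{2} = \left(- \frac{249}{5}\right)^{2} = \frac{62001}{25}$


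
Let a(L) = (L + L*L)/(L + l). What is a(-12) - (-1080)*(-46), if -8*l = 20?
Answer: -1440984/29 ≈ -49689.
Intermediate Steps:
l = -5/2 (l = -⅛*20 = -5/2 ≈ -2.5000)
a(L) = (L + L²)/(-5/2 + L) (a(L) = (L + L*L)/(L - 5/2) = (L + L²)/(-5/2 + L))
a(-12) - (-1080)*(-46) = 2*(-12)*(1 - 12)/(-5 + 2*(-12)) - (-1080)*(-46) = 2*(-12)*(-11)/(-5 - 24) - 360*138 = 2*(-12)*(-11)/(-29) - 49680 = 2*(-12)*(-1/29)*(-11) - 49680 = -264/29 - 49680 = -1440984/29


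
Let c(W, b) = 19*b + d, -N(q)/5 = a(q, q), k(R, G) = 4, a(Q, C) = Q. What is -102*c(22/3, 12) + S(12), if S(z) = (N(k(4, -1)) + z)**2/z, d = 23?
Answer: -76790/3 ≈ -25597.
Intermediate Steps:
N(q) = -5*q
c(W, b) = 23 + 19*b (c(W, b) = 19*b + 23 = 23 + 19*b)
S(z) = (-20 + z)**2/z (S(z) = (-5*4 + z)**2/z = (-20 + z)**2/z)
-102*c(22/3, 12) + S(12) = -102*(23 + 19*12) + (-20 + 12)**2/12 = -102*(23 + 228) + (1/12)*(-8)**2 = -102*251 + (1/12)*64 = -25602 + 16/3 = -76790/3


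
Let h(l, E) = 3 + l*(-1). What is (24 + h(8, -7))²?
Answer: 361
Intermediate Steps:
h(l, E) = 3 - l
(24 + h(8, -7))² = (24 + (3 - 1*8))² = (24 + (3 - 8))² = (24 - 5)² = 19² = 361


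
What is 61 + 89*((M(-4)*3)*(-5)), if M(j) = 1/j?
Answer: 1579/4 ≈ 394.75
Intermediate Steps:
61 + 89*((M(-4)*3)*(-5)) = 61 + 89*((3/(-4))*(-5)) = 61 + 89*(-1/4*3*(-5)) = 61 + 89*(-3/4*(-5)) = 61 + 89*(15/4) = 61 + 1335/4 = 1579/4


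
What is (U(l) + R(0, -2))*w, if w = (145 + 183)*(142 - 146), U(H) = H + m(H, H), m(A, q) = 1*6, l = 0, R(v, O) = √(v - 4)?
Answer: -7872 - 2624*I ≈ -7872.0 - 2624.0*I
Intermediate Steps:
R(v, O) = √(-4 + v)
m(A, q) = 6
U(H) = 6 + H (U(H) = H + 6 = 6 + H)
w = -1312 (w = 328*(-4) = -1312)
(U(l) + R(0, -2))*w = ((6 + 0) + √(-4 + 0))*(-1312) = (6 + √(-4))*(-1312) = (6 + 2*I)*(-1312) = -7872 - 2624*I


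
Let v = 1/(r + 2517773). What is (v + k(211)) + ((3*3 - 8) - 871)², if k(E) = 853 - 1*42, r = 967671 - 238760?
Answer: 2460048180325/3246684 ≈ 7.5771e+5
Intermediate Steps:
r = 728911
k(E) = 811 (k(E) = 853 - 42 = 811)
v = 1/3246684 (v = 1/(728911 + 2517773) = 1/3246684 ≈ 3.0801e-7)
(v + k(211)) + ((3*3 - 8) - 871)² = (1/3246684 + 811) + ((3*3 - 8) - 871)² = 2633060725/3246684 + ((9 - 8) - 871)² = 2633060725/3246684 + (1 - 871)² = 2633060725/3246684 + (-870)² = 2633060725/3246684 + 756900 = 2460048180325/3246684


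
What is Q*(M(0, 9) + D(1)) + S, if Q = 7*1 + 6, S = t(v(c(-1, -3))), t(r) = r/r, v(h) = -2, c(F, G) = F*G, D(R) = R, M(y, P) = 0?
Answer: 14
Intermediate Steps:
t(r) = 1
S = 1
Q = 13 (Q = 7 + 6 = 13)
Q*(M(0, 9) + D(1)) + S = 13*(0 + 1) + 1 = 13*1 + 1 = 13 + 1 = 14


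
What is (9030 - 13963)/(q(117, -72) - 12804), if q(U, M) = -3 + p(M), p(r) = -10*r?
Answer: 4933/12087 ≈ 0.40812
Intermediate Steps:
q(U, M) = -3 - 10*M
(9030 - 13963)/(q(117, -72) - 12804) = (9030 - 13963)/((-3 - 10*(-72)) - 12804) = -4933/((-3 + 720) - 12804) = -4933/(717 - 12804) = -4933/(-12087) = -4933*(-1/12087) = 4933/12087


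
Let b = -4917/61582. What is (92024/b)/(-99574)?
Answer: 2833510984/244802679 ≈ 11.575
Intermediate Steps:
b = -4917/61582 (b = -4917*1/61582 = -4917/61582 ≈ -0.079845)
(92024/b)/(-99574) = (92024/(-4917/61582))/(-99574) = (92024*(-61582/4917))*(-1/99574) = -5667021968/4917*(-1/99574) = 2833510984/244802679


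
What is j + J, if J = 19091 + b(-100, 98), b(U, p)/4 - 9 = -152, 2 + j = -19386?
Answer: -869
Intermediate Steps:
j = -19388 (j = -2 - 19386 = -19388)
b(U, p) = -572 (b(U, p) = 36 + 4*(-152) = 36 - 608 = -572)
J = 18519 (J = 19091 - 572 = 18519)
j + J = -19388 + 18519 = -869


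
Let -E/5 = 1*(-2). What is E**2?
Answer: 100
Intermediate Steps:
E = 10 (E = -5*(-2) = 10)
E**2 = 10**2 = 100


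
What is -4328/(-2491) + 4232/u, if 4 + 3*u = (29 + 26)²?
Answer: 281136/47329 ≈ 5.9400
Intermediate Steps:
u = 1007 (u = -4/3 + (29 + 26)²/3 = -4/3 + (⅓)*55² = -4/3 + (⅓)*3025 = -4/3 + 3025/3 = 1007)
-4328/(-2491) + 4232/u = -4328/(-2491) + 4232/1007 = -4328*(-1/2491) + 4232*(1/1007) = 4328/2491 + 4232/1007 = 281136/47329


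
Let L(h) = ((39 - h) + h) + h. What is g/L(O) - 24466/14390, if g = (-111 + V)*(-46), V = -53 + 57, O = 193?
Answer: 16287867/834620 ≈ 19.515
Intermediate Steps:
V = 4
g = 4922 (g = (-111 + 4)*(-46) = -107*(-46) = 4922)
L(h) = 39 + h
g/L(O) - 24466/14390 = 4922/(39 + 193) - 24466/14390 = 4922/232 - 24466*1/14390 = 4922*(1/232) - 12233/7195 = 2461/116 - 12233/7195 = 16287867/834620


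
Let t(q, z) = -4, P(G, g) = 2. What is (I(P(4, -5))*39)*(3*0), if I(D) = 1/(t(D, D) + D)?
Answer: 0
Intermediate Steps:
I(D) = 1/(-4 + D)
(I(P(4, -5))*39)*(3*0) = (39/(-4 + 2))*(3*0) = (39/(-2))*0 = -½*39*0 = -39/2*0 = 0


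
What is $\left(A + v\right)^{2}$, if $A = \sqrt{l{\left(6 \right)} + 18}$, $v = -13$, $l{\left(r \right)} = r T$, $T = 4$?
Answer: $\left(13 - \sqrt{42}\right)^{2} \approx 42.501$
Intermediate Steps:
$l{\left(r \right)} = 4 r$ ($l{\left(r \right)} = r 4 = 4 r$)
$A = \sqrt{42}$ ($A = \sqrt{4 \cdot 6 + 18} = \sqrt{24 + 18} = \sqrt{42} \approx 6.4807$)
$\left(A + v\right)^{2} = \left(\sqrt{42} - 13\right)^{2} = \left(-13 + \sqrt{42}\right)^{2}$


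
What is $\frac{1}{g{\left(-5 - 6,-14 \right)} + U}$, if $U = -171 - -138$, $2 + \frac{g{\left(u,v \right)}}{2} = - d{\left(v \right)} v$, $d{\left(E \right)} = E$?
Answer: $- \frac{1}{429} \approx -0.002331$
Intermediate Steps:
$g{\left(u,v \right)} = -4 - 2 v^{2}$ ($g{\left(u,v \right)} = -4 + 2 \left(- v v\right) = -4 + 2 \left(- v^{2}\right) = -4 - 2 v^{2}$)
$U = -33$ ($U = -171 + 138 = -33$)
$\frac{1}{g{\left(-5 - 6,-14 \right)} + U} = \frac{1}{\left(-4 - 2 \left(-14\right)^{2}\right) - 33} = \frac{1}{\left(-4 - 392\right) - 33} = \frac{1}{-396 - 33} = \frac{1}{-429} = - \frac{1}{429}$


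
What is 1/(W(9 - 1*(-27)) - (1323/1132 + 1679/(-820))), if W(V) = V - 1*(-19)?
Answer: 116030/6483621 ≈ 0.017896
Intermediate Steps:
W(V) = 19 + V (W(V) = V + 19 = 19 + V)
1/(W(9 - 1*(-27)) - (1323/1132 + 1679/(-820))) = 1/((19 + (9 - 1*(-27))) - (1323/1132 + 1679/(-820))) = 1/((19 + (9 + 27)) - (1323*(1/1132) + 1679*(-1/820))) = 1/((19 + 36) - (1323/1132 - 1679/820)) = 1/(55 - 1*(-101971/116030)) = 1/(55 + 101971/116030) = 1/(6483621/116030) = 116030/6483621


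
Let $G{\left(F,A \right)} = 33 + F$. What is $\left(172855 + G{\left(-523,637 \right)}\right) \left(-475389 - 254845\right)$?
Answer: $-125866783410$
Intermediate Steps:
$\left(172855 + G{\left(-523,637 \right)}\right) \left(-475389 - 254845\right) = \left(172855 + \left(33 - 523\right)\right) \left(-475389 - 254845\right) = \left(172855 - 490\right) \left(-730234\right) = 172365 \left(-730234\right) = -125866783410$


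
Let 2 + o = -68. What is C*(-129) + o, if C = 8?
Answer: -1102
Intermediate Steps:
o = -70 (o = -2 - 68 = -70)
C*(-129) + o = 8*(-129) - 70 = -1032 - 70 = -1102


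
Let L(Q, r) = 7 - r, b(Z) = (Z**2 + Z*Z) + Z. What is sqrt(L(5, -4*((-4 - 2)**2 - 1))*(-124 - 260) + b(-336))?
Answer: 4*sqrt(10563) ≈ 411.11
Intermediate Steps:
b(Z) = Z + 2*Z**2 (b(Z) = (Z**2 + Z**2) + Z = 2*Z**2 + Z = Z + 2*Z**2)
sqrt(L(5, -4*((-4 - 2)**2 - 1))*(-124 - 260) + b(-336)) = sqrt((7 - (-4)*((-4 - 2)**2 - 1))*(-124 - 260) - 336*(1 + 2*(-336))) = sqrt((7 - (-4)*((-6)**2 - 1))*(-384) - 336*(1 - 672)) = sqrt((7 - (-4)*(36 - 1))*(-384) - 336*(-671)) = sqrt((7 - (-4)*35)*(-384) + 225456) = sqrt((7 - 1*(-140))*(-384) + 225456) = sqrt((7 + 140)*(-384) + 225456) = sqrt(147*(-384) + 225456) = sqrt(-56448 + 225456) = sqrt(169008) = 4*sqrt(10563)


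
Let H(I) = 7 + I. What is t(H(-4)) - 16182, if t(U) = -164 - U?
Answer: -16349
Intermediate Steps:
t(H(-4)) - 16182 = (-164 - (7 - 4)) - 16182 = (-164 - 1*3) - 16182 = (-164 - 3) - 16182 = -167 - 16182 = -16349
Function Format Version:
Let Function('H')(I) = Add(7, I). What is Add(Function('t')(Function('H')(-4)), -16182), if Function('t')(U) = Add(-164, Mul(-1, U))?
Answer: -16349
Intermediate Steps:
Add(Function('t')(Function('H')(-4)), -16182) = Add(Add(-164, Mul(-1, Add(7, -4))), -16182) = Add(Add(-164, Mul(-1, 3)), -16182) = Add(Add(-164, -3), -16182) = Add(-167, -16182) = -16349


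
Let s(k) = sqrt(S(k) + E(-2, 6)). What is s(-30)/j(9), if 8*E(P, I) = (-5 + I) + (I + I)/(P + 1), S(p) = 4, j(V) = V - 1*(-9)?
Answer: sqrt(42)/72 ≈ 0.090010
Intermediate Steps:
j(V) = 9 + V (j(V) = V + 9 = 9 + V)
E(P, I) = -5/8 + I/8 + I/(4*(1 + P)) (E(P, I) = ((-5 + I) + (I + I)/(P + 1))/8 = ((-5 + I) + (2*I)/(1 + P))/8 = ((-5 + I) + 2*I/(1 + P))/8 = (-5 + I + 2*I/(1 + P))/8 = -5/8 + I/8 + I/(4*(1 + P)))
s(k) = sqrt(42)/4 (s(k) = sqrt(4 + (-5 - 5*(-2) + 3*6 + 6*(-2))/(8*(1 - 2))) = sqrt(4 + (1/8)*(-5 + 10 + 18 - 12)/(-1)) = sqrt(4 + (1/8)*(-1)*11) = sqrt(4 - 11/8) = sqrt(21/8) = sqrt(42)/4)
s(-30)/j(9) = (sqrt(42)/4)/(9 + 9) = (sqrt(42)/4)/18 = (sqrt(42)/4)*(1/18) = sqrt(42)/72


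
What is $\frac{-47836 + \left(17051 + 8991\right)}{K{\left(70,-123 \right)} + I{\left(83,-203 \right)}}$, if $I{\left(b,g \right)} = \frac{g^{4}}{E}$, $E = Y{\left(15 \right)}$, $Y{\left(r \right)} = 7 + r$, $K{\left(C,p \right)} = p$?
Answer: $- \frac{479468}{1698178975} \approx -0.00028234$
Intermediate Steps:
$E = 22$ ($E = 7 + 15 = 22$)
$I{\left(b,g \right)} = \frac{g^{4}}{22}$
$\frac{-47836 + \left(17051 + 8991\right)}{K{\left(70,-123 \right)} + I{\left(83,-203 \right)}} = \frac{-47836 + \left(17051 + 8991\right)}{-123 + \frac{\left(-203\right)^{4}}{22}} = \frac{-47836 + 26042}{-123 + \frac{1}{22} \cdot 1698181681} = - \frac{21794}{-123 + \frac{1698181681}{22}} = - \frac{21794}{\frac{1698178975}{22}} = \left(-21794\right) \frac{22}{1698178975} = - \frac{479468}{1698178975}$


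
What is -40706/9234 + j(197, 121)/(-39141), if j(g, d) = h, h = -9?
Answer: -88510580/20079333 ≈ -4.4080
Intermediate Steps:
j(g, d) = -9
-40706/9234 + j(197, 121)/(-39141) = -40706/9234 - 9/(-39141) = -40706*1/9234 - 9*(-1/39141) = -20353/4617 + 1/4349 = -88510580/20079333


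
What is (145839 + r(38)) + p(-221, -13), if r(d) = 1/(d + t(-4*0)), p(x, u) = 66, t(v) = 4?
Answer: 6128011/42 ≈ 1.4591e+5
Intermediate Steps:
r(d) = 1/(4 + d) (r(d) = 1/(d + 4) = 1/(4 + d))
(145839 + r(38)) + p(-221, -13) = (145839 + 1/(4 + 38)) + 66 = (145839 + 1/42) + 66 = 6125239/42 + 66 = 6128011/42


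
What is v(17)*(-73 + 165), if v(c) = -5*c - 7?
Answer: -8464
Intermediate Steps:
v(c) = -7 - 5*c
v(17)*(-73 + 165) = (-7 - 5*17)*(-73 + 165) = (-7 - 85)*92 = -92*92 = -8464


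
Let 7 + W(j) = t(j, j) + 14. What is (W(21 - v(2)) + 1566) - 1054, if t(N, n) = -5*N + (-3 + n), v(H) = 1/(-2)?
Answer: 430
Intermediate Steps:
v(H) = -½
t(N, n) = -3 + n - 5*N
W(j) = 4 - 4*j (W(j) = -7 + ((-3 + j - 5*j) + 14) = -7 + ((-3 - 4*j) + 14) = -7 + (11 - 4*j) = 4 - 4*j)
(W(21 - v(2)) + 1566) - 1054 = ((4 - 4*(21 - 1*(-½))) + 1566) - 1054 = ((4 - 4*(21 + ½)) + 1566) - 1054 = ((4 - 4*43/2) + 1566) - 1054 = ((4 - 86) + 1566) - 1054 = (-82 + 1566) - 1054 = 1484 - 1054 = 430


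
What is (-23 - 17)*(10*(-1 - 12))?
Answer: 5200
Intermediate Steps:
(-23 - 17)*(10*(-1 - 12)) = -400*(-13) = -40*(-130) = 5200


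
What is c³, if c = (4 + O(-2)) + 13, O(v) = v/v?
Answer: 5832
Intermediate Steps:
O(v) = 1
c = 18 (c = (4 + 1) + 13 = 5 + 13 = 18)
c³ = 18³ = 5832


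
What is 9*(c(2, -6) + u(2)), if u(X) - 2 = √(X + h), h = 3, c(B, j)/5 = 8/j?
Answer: -42 + 9*√5 ≈ -21.875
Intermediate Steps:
c(B, j) = 40/j (c(B, j) = 5*(8/j) = 40/j)
u(X) = 2 + √(3 + X) (u(X) = 2 + √(X + 3) = 2 + √(3 + X))
9*(c(2, -6) + u(2)) = 9*(40/(-6) + (2 + √(3 + 2))) = 9*(40*(-⅙) + (2 + √5)) = 9*(-20/3 + (2 + √5)) = 9*(-14/3 + √5) = -42 + 9*√5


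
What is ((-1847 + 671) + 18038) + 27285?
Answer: 44147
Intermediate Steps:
((-1847 + 671) + 18038) + 27285 = (-1176 + 18038) + 27285 = 16862 + 27285 = 44147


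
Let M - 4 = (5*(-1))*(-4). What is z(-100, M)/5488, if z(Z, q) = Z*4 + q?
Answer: -47/686 ≈ -0.068513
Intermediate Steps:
M = 24 (M = 4 + (5*(-1))*(-4) = 4 - 5*(-4) = 4 + 20 = 24)
z(Z, q) = q + 4*Z (z(Z, q) = 4*Z + q = q + 4*Z)
z(-100, M)/5488 = (24 + 4*(-100))/5488 = (24 - 400)*(1/5488) = -376*1/5488 = -47/686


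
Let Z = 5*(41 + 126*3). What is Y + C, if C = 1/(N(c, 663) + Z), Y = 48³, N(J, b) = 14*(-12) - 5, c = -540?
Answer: 212557825/1922 ≈ 1.1059e+5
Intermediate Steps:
N(J, b) = -173 (N(J, b) = -168 - 5 = -173)
Z = 2095 (Z = 5*(41 + 378) = 5*419 = 2095)
Y = 110592
C = 1/1922 (C = 1/(-173 + 2095) = 1/1922 ≈ 0.00052029)
Y + C = 110592 + 1/1922 = 212557825/1922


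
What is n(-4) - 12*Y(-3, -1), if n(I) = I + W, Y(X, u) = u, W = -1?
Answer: 7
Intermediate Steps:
n(I) = -1 + I (n(I) = I - 1 = -1 + I)
n(-4) - 12*Y(-3, -1) = (-1 - 4) - 12*(-1) = -5 + 12 = 7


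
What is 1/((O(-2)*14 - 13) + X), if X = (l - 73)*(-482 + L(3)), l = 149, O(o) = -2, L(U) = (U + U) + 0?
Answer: -1/36217 ≈ -2.7611e-5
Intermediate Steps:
L(U) = 2*U (L(U) = 2*U + 0 = 2*U)
X = -36176 (X = (149 - 73)*(-482 + 2*3) = 76*(-482 + 6) = 76*(-476) = -36176)
1/((O(-2)*14 - 13) + X) = 1/((-2*14 - 13) - 36176) = 1/((-28 - 13) - 36176) = 1/(-41 - 36176) = 1/(-36217) = -1/36217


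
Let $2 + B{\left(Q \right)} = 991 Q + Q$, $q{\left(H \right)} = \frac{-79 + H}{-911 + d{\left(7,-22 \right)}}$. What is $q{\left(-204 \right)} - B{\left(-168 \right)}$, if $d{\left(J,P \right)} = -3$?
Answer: $\frac{152325695}{914} \approx 1.6666 \cdot 10^{5}$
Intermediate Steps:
$q{\left(H \right)} = \frac{79}{914} - \frac{H}{914}$ ($q{\left(H \right)} = \frac{-79 + H}{-911 - 3} = \frac{-79 + H}{-914} = \left(-79 + H\right) \left(- \frac{1}{914}\right) = \frac{79}{914} - \frac{H}{914}$)
$B{\left(Q \right)} = -2 + 992 Q$ ($B{\left(Q \right)} = -2 + \left(991 Q + Q\right) = -2 + 992 Q$)
$q{\left(-204 \right)} - B{\left(-168 \right)} = \left(\frac{79}{914} - - \frac{102}{457}\right) - \left(-2 + 992 \left(-168\right)\right) = \left(\frac{79}{914} + \frac{102}{457}\right) - \left(-2 - 166656\right) = \frac{283}{914} - -166658 = \frac{283}{914} + 166658 = \frac{152325695}{914}$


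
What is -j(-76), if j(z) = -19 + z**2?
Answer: -5757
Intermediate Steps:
-j(-76) = -(-19 + (-76)**2) = -(-19 + 5776) = -1*5757 = -5757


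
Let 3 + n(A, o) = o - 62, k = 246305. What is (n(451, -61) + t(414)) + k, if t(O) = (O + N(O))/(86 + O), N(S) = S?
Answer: 30772582/125 ≈ 2.4618e+5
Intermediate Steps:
n(A, o) = -65 + o (n(A, o) = -3 + (o - 62) = -3 + (-62 + o) = -65 + o)
t(O) = 2*O/(86 + O) (t(O) = (O + O)/(86 + O) = (2*O)/(86 + O) = 2*O/(86 + O))
(n(451, -61) + t(414)) + k = ((-65 - 61) + 2*414/(86 + 414)) + 246305 = (-126 + 2*414/500) + 246305 = (-126 + 2*414*(1/500)) + 246305 = (-126 + 207/125) + 246305 = -15543/125 + 246305 = 30772582/125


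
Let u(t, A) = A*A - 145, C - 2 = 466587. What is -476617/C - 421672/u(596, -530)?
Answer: -330560122643/130997194695 ≈ -2.5234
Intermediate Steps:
C = 466589 (C = 2 + 466587 = 466589)
u(t, A) = -145 + A**2 (u(t, A) = A**2 - 145 = -145 + A**2)
-476617/C - 421672/u(596, -530) = -476617/466589 - 421672/(-145 + (-530)**2) = -476617*1/466589 - 421672/(-145 + 280900) = -476617/466589 - 421672/280755 = -330560122643/130997194695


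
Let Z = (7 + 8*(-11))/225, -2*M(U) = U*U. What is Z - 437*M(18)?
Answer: 1769841/25 ≈ 70794.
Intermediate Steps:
M(U) = -U²/2 (M(U) = -U*U/2 = -U²/2)
Z = -9/25 (Z = (7 - 88)*(1/225) = -81*1/225 = -9/25 ≈ -0.36000)
Z - 437*M(18) = -9/25 - (-437)*18²/2 = -9/25 - (-437)*324/2 = -9/25 - 437*(-162) = -9/25 + 70794 = 1769841/25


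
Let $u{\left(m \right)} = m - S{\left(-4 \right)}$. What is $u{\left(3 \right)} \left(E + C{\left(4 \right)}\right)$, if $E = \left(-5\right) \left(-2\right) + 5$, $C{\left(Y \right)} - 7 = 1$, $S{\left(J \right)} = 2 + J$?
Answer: $115$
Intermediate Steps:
$C{\left(Y \right)} = 8$ ($C{\left(Y \right)} = 7 + 1 = 8$)
$E = 15$ ($E = 10 + 5 = 15$)
$u{\left(m \right)} = 2 + m$ ($u{\left(m \right)} = m - \left(2 - 4\right) = m - -2 = m + 2 = 2 + m$)
$u{\left(3 \right)} \left(E + C{\left(4 \right)}\right) = \left(2 + 3\right) \left(15 + 8\right) = 5 \cdot 23 = 115$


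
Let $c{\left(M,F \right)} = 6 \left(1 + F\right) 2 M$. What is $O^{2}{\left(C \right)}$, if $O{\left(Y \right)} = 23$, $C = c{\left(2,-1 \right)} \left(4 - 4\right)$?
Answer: $529$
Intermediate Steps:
$c{\left(M,F \right)} = 2 M \left(6 + 6 F\right)$ ($c{\left(M,F \right)} = \left(6 + 6 F\right) 2 M = 2 M \left(6 + 6 F\right)$)
$C = 0$ ($C = 12 \cdot 2 \left(1 - 1\right) \left(4 - 4\right) = 12 \cdot 2 \cdot 0 \cdot 0 = 0 \cdot 0 = 0$)
$O^{2}{\left(C \right)} = 23^{2} = 529$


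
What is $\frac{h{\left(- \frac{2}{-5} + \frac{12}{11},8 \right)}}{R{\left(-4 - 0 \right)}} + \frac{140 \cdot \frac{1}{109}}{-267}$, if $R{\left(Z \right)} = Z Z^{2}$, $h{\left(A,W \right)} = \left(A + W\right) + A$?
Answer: $- \frac{4517753}{25610640} \approx -0.1764$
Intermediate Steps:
$h{\left(A,W \right)} = W + 2 A$
$R{\left(Z \right)} = Z^{3}$
$\frac{h{\left(- \frac{2}{-5} + \frac{12}{11},8 \right)}}{R{\left(-4 - 0 \right)}} + \frac{140 \cdot \frac{1}{109}}{-267} = \frac{8 + 2 \left(- \frac{2}{-5} + \frac{12}{11}\right)}{\left(-4 - 0\right)^{3}} + \frac{140 \cdot \frac{1}{109}}{-267} = \frac{8 + 2 \left(\left(-2\right) \left(- \frac{1}{5}\right) + 12 \cdot \frac{1}{11}\right)}{\left(-4 + 0\right)^{3}} + 140 \cdot \frac{1}{109} \left(- \frac{1}{267}\right) = \frac{8 + 2 \left(\frac{2}{5} + \frac{12}{11}\right)}{\left(-4\right)^{3}} + \frac{140}{109} \left(- \frac{1}{267}\right) = \frac{8 + 2 \cdot \frac{82}{55}}{-64} - \frac{140}{29103} = \left(8 + \frac{164}{55}\right) \left(- \frac{1}{64}\right) - \frac{140}{29103} = \frac{604}{55} \left(- \frac{1}{64}\right) - \frac{140}{29103} = - \frac{151}{880} - \frac{140}{29103} = - \frac{4517753}{25610640}$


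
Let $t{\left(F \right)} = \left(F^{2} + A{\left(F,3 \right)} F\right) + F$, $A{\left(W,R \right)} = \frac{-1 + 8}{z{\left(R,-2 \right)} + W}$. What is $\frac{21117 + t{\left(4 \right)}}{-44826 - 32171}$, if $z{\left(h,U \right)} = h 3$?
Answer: $- \frac{274809}{1000961} \approx -0.27455$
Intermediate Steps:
$z{\left(h,U \right)} = 3 h$
$A{\left(W,R \right)} = \frac{7}{W + 3 R}$ ($A{\left(W,R \right)} = \frac{-1 + 8}{3 R + W} = \frac{7}{W + 3 R}$)
$t{\left(F \right)} = F + F^{2} + \frac{7 F}{9 + F}$ ($t{\left(F \right)} = \left(F^{2} + \frac{7}{F + 3 \cdot 3} F\right) + F = \left(F^{2} + \frac{7}{F + 9} F\right) + F = \left(F^{2} + \frac{7}{9 + F} F\right) + F = \left(F^{2} + \frac{7 F}{9 + F}\right) + F = F + F^{2} + \frac{7 F}{9 + F}$)
$\frac{21117 + t{\left(4 \right)}}{-44826 - 32171} = \frac{21117 + \frac{4 \left(7 + \left(1 + 4\right) \left(9 + 4\right)\right)}{9 + 4}}{-44826 - 32171} = \frac{21117 + \frac{4 \left(7 + 5 \cdot 13\right)}{13}}{-76997} = \left(21117 + 4 \cdot \frac{1}{13} \left(7 + 65\right)\right) \left(- \frac{1}{76997}\right) = \left(21117 + 4 \cdot \frac{1}{13} \cdot 72\right) \left(- \frac{1}{76997}\right) = \left(21117 + \frac{288}{13}\right) \left(- \frac{1}{76997}\right) = \frac{274809}{13} \left(- \frac{1}{76997}\right) = - \frac{274809}{1000961}$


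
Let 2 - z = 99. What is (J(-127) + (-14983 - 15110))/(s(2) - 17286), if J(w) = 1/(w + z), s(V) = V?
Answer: 6740833/3871616 ≈ 1.7411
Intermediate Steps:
z = -97 (z = 2 - 1*99 = 2 - 99 = -97)
J(w) = 1/(-97 + w) (J(w) = 1/(w - 97) = 1/(-97 + w))
(J(-127) + (-14983 - 15110))/(s(2) - 17286) = (1/(-97 - 127) + (-14983 - 15110))/(2 - 17286) = (1/(-224) - 30093)/(-17284) = (-1/224 - 30093)*(-1/17284) = -6740833/224*(-1/17284) = 6740833/3871616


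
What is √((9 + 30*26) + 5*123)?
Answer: 6*√39 ≈ 37.470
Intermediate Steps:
√((9 + 30*26) + 5*123) = √((9 + 780) + 615) = √(789 + 615) = √1404 = 6*√39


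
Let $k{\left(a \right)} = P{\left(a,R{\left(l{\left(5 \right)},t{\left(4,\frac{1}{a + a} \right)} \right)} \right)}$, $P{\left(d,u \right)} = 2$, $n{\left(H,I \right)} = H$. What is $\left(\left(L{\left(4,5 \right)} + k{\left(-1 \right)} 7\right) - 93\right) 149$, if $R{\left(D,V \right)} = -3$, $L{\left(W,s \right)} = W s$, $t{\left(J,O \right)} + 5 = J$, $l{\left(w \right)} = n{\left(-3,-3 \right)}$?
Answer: $-8791$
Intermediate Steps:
$l{\left(w \right)} = -3$
$t{\left(J,O \right)} = -5 + J$
$k{\left(a \right)} = 2$
$\left(\left(L{\left(4,5 \right)} + k{\left(-1 \right)} 7\right) - 93\right) 149 = \left(\left(4 \cdot 5 + 2 \cdot 7\right) - 93\right) 149 = \left(\left(20 + 14\right) - 93\right) 149 = \left(34 - 93\right) 149 = \left(-59\right) 149 = -8791$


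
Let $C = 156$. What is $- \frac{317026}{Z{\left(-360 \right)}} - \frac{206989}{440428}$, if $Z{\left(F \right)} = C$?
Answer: $- \frac{34914854353}{17176692} \approx -2032.7$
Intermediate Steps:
$Z{\left(F \right)} = 156$
$- \frac{317026}{Z{\left(-360 \right)}} - \frac{206989}{440428} = - \frac{317026}{156} - \frac{206989}{440428} = \left(-317026\right) \frac{1}{156} - \frac{206989}{440428} = - \frac{158513}{78} - \frac{206989}{440428} = - \frac{34914854353}{17176692}$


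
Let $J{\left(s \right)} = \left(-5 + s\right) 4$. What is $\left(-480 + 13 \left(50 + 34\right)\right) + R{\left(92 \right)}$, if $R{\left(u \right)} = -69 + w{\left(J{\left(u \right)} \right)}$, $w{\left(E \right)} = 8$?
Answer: $551$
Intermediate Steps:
$J{\left(s \right)} = -20 + 4 s$
$R{\left(u \right)} = -61$ ($R{\left(u \right)} = -69 + 8 = -61$)
$\left(-480 + 13 \left(50 + 34\right)\right) + R{\left(92 \right)} = \left(-480 + 13 \left(50 + 34\right)\right) - 61 = \left(-480 + 13 \cdot 84\right) - 61 = \left(-480 + 1092\right) - 61 = 612 - 61 = 551$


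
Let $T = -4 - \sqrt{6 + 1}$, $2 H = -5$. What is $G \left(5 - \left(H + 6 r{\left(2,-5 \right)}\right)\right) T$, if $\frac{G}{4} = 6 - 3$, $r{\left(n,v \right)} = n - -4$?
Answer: $1368 + 342 \sqrt{7} \approx 2272.8$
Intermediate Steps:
$H = - \frac{5}{2}$ ($H = \frac{1}{2} \left(-5\right) = - \frac{5}{2} \approx -2.5$)
$r{\left(n,v \right)} = 4 + n$ ($r{\left(n,v \right)} = n + 4 = 4 + n$)
$T = -4 - \sqrt{7} \approx -6.6458$
$G = 12$ ($G = 4 \left(6 - 3\right) = 4 \cdot 3 = 12$)
$G \left(5 - \left(H + 6 r{\left(2,-5 \right)}\right)\right) T = 12 \left(5 - \left(- \frac{5}{2} + 6 \left(4 + 2\right)\right)\right) \left(-4 - \sqrt{7}\right) = 12 \left(5 - \left(- \frac{5}{2} + 6 \cdot 6\right)\right) \left(-4 - \sqrt{7}\right) = 12 \left(5 - \left(- \frac{5}{2} + 36\right)\right) \left(-4 - \sqrt{7}\right) = 12 \left(5 - \frac{67}{2}\right) \left(-4 - \sqrt{7}\right) = 12 \left(- \frac{57}{2}\right) \left(-4 - \sqrt{7}\right) = - 342 \left(-4 - \sqrt{7}\right) = 1368 + 342 \sqrt{7}$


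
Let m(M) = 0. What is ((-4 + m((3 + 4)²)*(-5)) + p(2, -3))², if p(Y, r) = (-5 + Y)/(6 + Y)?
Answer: 1225/64 ≈ 19.141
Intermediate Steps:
p(Y, r) = (-5 + Y)/(6 + Y)
((-4 + m((3 + 4)²)*(-5)) + p(2, -3))² = ((-4 + 0*(-5)) + (-5 + 2)/(6 + 2))² = ((-4 + 0) - 3/8)² = (-4 + (⅛)*(-3))² = (-4 - 3/8)² = (-35/8)² = 1225/64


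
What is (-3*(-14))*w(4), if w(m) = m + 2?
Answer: 252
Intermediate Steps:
w(m) = 2 + m
(-3*(-14))*w(4) = (-3*(-14))*(2 + 4) = 42*6 = 252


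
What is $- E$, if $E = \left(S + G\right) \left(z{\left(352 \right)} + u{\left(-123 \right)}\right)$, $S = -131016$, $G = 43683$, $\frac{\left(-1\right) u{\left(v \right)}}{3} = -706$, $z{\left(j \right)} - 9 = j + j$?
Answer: $247239723$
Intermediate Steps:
$z{\left(j \right)} = 9 + 2 j$ ($z{\left(j \right)} = 9 + \left(j + j\right) = 9 + 2 j$)
$u{\left(v \right)} = 2118$ ($u{\left(v \right)} = \left(-3\right) \left(-706\right) = 2118$)
$E = -247239723$ ($E = \left(-131016 + 43683\right) \left(\left(9 + 2 \cdot 352\right) + 2118\right) = - 87333 \left(\left(9 + 704\right) + 2118\right) = - 87333 \left(713 + 2118\right) = \left(-87333\right) 2831 = -247239723$)
$- E = \left(-1\right) \left(-247239723\right) = 247239723$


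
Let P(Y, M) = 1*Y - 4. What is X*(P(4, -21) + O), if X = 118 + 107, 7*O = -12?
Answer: -2700/7 ≈ -385.71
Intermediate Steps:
O = -12/7 (O = (1/7)*(-12) = -12/7 ≈ -1.7143)
P(Y, M) = -4 + Y (P(Y, M) = Y - 4 = -4 + Y)
X = 225
X*(P(4, -21) + O) = 225*((-4 + 4) - 12/7) = 225*(0 - 12/7) = 225*(-12/7) = -2700/7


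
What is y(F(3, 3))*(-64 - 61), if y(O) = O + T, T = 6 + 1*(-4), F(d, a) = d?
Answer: -625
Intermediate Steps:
T = 2 (T = 6 - 4 = 2)
y(O) = 2 + O (y(O) = O + 2 = 2 + O)
y(F(3, 3))*(-64 - 61) = (2 + 3)*(-64 - 61) = 5*(-125) = -625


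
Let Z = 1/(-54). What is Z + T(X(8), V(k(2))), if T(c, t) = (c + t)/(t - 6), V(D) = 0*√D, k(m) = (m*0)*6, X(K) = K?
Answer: -73/54 ≈ -1.3519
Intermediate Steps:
k(m) = 0 (k(m) = 0*6 = 0)
Z = -1/54 ≈ -0.018519
V(D) = 0
T(c, t) = (c + t)/(-6 + t)
Z + T(X(8), V(k(2))) = -1/54 + (8 + 0)/(-6 + 0) = -1/54 + 8/(-6) = -1/54 - ⅙*8 = -1/54 - 4/3 = -73/54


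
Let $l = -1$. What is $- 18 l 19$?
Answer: $342$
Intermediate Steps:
$- 18 l 19 = \left(-18\right) \left(-1\right) 19 = 18 \cdot 19 = 342$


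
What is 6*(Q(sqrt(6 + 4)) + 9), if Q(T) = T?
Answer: 54 + 6*sqrt(10) ≈ 72.974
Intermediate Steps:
6*(Q(sqrt(6 + 4)) + 9) = 6*(sqrt(6 + 4) + 9) = 6*(sqrt(10) + 9) = 6*(9 + sqrt(10)) = 54 + 6*sqrt(10)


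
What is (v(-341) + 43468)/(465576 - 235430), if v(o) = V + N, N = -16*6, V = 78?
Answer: 21725/115073 ≈ 0.18879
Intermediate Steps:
N = -96
v(o) = -18 (v(o) = 78 - 96 = -18)
(v(-341) + 43468)/(465576 - 235430) = (-18 + 43468)/(465576 - 235430) = 43450/230146 = 43450*(1/230146) = 21725/115073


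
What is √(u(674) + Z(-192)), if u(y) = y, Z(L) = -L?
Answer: √866 ≈ 29.428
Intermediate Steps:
√(u(674) + Z(-192)) = √(674 - 1*(-192)) = √(674 + 192) = √866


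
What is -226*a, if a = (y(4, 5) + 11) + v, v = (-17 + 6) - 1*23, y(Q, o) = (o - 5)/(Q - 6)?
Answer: 5198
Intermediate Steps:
y(Q, o) = (-5 + o)/(-6 + Q)
v = -34 (v = -11 - 23 = -34)
a = -23 (a = ((-5 + 5)/(-6 + 4) + 11) - 34 = (0/(-2) + 11) - 34 = (-½*0 + 11) - 34 = (0 + 11) - 34 = 11 - 34 = -23)
-226*a = -226*(-23) = 5198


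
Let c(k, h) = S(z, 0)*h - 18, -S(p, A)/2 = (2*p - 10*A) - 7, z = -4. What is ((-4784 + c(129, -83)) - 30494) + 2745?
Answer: -35041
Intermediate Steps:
S(p, A) = 14 - 4*p + 20*A (S(p, A) = -2*((2*p - 10*A) - 7) = -2*((-10*A + 2*p) - 7) = -2*(-7 - 10*A + 2*p) = 14 - 4*p + 20*A)
c(k, h) = -18 + 30*h (c(k, h) = (14 - 4*(-4) + 20*0)*h - 18 = (14 + 16 + 0)*h - 18 = 30*h - 18 = -18 + 30*h)
((-4784 + c(129, -83)) - 30494) + 2745 = ((-4784 + (-18 + 30*(-83))) - 30494) + 2745 = ((-4784 + (-18 - 2490)) - 30494) + 2745 = ((-4784 - 2508) - 30494) + 2745 = (-7292 - 30494) + 2745 = -37786 + 2745 = -35041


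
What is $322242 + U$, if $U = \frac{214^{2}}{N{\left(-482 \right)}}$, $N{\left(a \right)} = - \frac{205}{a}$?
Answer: $\frac{88133282}{205} \approx 4.2992 \cdot 10^{5}$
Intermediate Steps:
$U = \frac{22073672}{205}$ ($U = \frac{214^{2}}{\left(-205\right) \frac{1}{-482}} = \frac{45796}{\left(-205\right) \left(- \frac{1}{482}\right)} = \frac{45796}{\frac{205}{482}} = 45796 \cdot \frac{482}{205} = \frac{22073672}{205} \approx 1.0768 \cdot 10^{5}$)
$322242 + U = 322242 + \frac{22073672}{205} = \frac{88133282}{205}$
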